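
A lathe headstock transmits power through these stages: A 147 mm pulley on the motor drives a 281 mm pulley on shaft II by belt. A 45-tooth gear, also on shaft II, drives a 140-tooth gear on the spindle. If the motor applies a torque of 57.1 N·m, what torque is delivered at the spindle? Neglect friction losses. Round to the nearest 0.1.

belt 281/147 = 1.9116 → τ = 57.1·1.9116 = 109.15 N·m
gear mesh 140/45 = 3.1111 → τ = 109.15·3.1111 = 339.58 N·m

339.6 N·m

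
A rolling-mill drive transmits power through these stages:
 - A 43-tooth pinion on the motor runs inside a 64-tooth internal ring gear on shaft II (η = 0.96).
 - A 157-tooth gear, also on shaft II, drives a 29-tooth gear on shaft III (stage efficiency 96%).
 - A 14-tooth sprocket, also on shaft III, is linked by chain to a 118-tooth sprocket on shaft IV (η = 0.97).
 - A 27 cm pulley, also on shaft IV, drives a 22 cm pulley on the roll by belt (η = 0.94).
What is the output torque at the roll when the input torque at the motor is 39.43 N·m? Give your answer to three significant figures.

internal gear 64/43 = 1.4884 → τ = 39.43·1.4884·0.96 = 56.339 N·m
gear mesh 29/157 = 0.18471 → τ = 56.339·0.18471·0.96 = 9.9903 N·m
chain 118/14 = 8.4286 → τ = 9.9903·8.4286·0.97 = 81.678 N·m
belt 22/27 = 0.81481 → τ = 81.678·0.81481·0.94 = 62.559 N·m

62.6 N·m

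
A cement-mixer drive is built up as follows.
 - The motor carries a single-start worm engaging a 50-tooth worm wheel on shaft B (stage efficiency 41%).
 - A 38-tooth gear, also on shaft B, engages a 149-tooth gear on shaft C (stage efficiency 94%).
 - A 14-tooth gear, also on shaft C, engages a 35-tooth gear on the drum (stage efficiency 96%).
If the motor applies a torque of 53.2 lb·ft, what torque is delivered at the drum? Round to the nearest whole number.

9647 lb·ft

worm 50/1 = 50 → τ = 53.2·50·0.41 = 1090.6 lb·ft
gear mesh 149/38 = 3.9211 → τ = 1090.6·3.9211·0.94 = 4019.7 lb·ft
gear mesh 35/14 = 2.5 → τ = 4019.7·2.5·0.96 = 9647.3 lb·ft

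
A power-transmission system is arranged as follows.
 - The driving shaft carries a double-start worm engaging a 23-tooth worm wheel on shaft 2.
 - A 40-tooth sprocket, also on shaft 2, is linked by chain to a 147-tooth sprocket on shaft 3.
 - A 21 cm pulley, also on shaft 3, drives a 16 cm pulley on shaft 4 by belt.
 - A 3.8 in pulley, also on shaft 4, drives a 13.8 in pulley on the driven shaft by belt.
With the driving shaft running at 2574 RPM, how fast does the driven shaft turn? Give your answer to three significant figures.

22.0 RPM

worm 23/2 = 11.5 → 2574/11.5 = 223.83 RPM
chain 147/40 = 3.675 → 223.83/3.675 = 60.905 RPM
belt 16/21 = 0.7619 → 60.905/0.7619 = 79.938 RPM
belt 13.8/3.8 = 3.6316 → 79.938/3.6316 = 22.012 RPM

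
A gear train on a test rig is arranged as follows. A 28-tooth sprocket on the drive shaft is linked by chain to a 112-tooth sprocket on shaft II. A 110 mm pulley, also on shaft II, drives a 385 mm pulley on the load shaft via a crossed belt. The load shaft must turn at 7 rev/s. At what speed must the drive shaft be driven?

Overall ratio R = 4 × 3.5 = 14.
Required input speed = output speed × R = 7 × 14 = 98 rev/s.

98 rev/s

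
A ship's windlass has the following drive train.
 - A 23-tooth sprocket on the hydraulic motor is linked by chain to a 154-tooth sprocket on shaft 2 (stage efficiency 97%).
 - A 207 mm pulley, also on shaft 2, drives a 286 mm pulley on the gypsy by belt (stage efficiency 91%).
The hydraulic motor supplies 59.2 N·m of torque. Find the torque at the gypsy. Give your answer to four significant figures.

After the chain (154/23): 59.2 × 6.6957 × 0.97 = 384.49 N·m
After the belt (286/207): 384.49 × 1.3816 × 0.91 = 483.42 N·m

483.4 N·m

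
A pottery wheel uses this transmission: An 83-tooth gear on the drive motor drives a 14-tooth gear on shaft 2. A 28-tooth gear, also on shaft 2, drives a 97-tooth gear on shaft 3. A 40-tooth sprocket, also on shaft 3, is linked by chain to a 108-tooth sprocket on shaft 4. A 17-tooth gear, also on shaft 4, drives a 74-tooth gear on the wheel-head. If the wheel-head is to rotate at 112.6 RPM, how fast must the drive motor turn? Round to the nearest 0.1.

Overall ratio R = 0.16867 × 3.4643 × 2.7 × 4.3529 = 6.8677.
Required input speed = output speed × R = 112.6 × 6.8677 = 773.3 RPM.

773.3 RPM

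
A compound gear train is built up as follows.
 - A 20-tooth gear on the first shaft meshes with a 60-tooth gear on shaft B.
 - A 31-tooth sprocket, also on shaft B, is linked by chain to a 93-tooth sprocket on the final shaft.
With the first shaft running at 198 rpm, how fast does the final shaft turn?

Gear mesh: ratio = 60/20 = 3, so shaft B turns at 198 / 3 = 66 rpm.
Chain: ratio = 93/31 = 3, so the final shaft turns at 66 / 3 = 22 rpm.

22 rpm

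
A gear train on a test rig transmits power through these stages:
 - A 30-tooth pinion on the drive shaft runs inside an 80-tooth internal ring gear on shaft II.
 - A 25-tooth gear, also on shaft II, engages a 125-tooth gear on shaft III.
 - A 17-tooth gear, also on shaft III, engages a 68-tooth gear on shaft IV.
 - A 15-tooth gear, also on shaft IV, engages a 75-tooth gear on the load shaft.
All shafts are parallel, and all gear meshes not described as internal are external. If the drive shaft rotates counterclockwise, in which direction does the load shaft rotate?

the drive shaft → shaft II: internal mesh, same direction → CCW.
shaft II → shaft III: external mesh, 1 reversal → CW.
shaft III → shaft IV: external mesh, 1 reversal → CCW.
shaft IV → the load shaft: external mesh, 1 reversal → CW.
3 reversals in total — an odd number — so the load shaft turns opposite to the drive shaft.

clockwise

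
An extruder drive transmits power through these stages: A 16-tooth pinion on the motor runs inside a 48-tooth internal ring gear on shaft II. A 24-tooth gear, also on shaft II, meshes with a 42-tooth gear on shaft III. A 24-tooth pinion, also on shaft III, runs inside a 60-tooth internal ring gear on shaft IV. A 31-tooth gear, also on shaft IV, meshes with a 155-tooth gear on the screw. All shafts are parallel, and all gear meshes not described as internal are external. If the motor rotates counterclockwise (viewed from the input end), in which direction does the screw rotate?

the motor → shaft II: internal mesh, same direction → CCW.
shaft II → shaft III: external mesh, 1 reversal → CW.
shaft III → shaft IV: internal mesh, same direction → CW.
shaft IV → the screw: external mesh, 1 reversal → CCW.
2 reversals in total — an even number — so the screw turns the same way as the motor.

counterclockwise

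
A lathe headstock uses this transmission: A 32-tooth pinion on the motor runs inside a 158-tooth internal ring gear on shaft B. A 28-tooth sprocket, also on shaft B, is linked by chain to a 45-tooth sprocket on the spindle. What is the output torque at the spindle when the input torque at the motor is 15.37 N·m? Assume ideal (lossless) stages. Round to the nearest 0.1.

After the internal gear (158/32): 15.37 × 4.9375 = 75.889 N·m
After the chain (45/28): 75.889 × 1.6071 = 121.97 N·m

122.0 N·m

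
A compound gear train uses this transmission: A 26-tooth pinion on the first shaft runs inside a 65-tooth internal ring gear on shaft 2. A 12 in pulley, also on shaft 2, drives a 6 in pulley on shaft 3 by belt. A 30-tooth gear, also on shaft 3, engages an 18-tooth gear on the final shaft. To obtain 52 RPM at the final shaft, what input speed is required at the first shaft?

39 RPM

Overall ratio R = 2.5 × 0.5 × 0.6 = 0.75.
Required input speed = output speed × R = 52 × 0.75 = 39 RPM.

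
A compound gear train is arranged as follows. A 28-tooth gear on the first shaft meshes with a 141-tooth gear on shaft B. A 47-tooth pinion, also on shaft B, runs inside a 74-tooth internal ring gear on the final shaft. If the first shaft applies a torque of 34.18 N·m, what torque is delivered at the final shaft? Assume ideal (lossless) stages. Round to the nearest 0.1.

After the gear mesh (141/28): 34.18 × 5.0357 = 172.12 N·m
After the internal gear (74/47): 172.12 × 1.5745 = 271 N·m

271.0 N·m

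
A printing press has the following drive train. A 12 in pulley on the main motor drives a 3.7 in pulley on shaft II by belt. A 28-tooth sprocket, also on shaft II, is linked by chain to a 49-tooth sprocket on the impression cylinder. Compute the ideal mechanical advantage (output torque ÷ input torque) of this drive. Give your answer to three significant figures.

Each stage contributes driven/driver: belt 3.7/12 = 0.30833, chain 49/28 = 1.75.
Overall: 0.30833 × 1.75 = 0.53958.

0.540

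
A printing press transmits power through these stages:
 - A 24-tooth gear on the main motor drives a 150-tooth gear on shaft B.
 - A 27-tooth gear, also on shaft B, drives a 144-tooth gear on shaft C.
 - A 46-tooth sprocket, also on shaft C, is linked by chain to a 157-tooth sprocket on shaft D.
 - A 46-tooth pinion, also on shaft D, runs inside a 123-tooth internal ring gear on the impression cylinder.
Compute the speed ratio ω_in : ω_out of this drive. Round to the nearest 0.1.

Each stage contributes driven/driver: gear mesh 150/24 = 6.25, gear mesh 144/27 = 5.3333, chain 157/46 = 3.413, internal gear 123/46 = 2.6739.
Overall: 6.25 × 5.3333 × 3.413 × 2.6739 = 304.21.

304.2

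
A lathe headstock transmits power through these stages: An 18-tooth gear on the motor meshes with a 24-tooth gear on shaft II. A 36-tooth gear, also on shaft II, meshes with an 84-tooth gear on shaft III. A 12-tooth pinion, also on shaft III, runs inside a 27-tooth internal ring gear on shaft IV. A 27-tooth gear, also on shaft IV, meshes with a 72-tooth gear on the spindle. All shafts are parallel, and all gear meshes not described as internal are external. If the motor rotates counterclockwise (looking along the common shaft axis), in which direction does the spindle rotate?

clockwise

the motor → shaft II: external mesh, 1 reversal → CW.
shaft II → shaft III: external mesh, 1 reversal → CCW.
shaft III → shaft IV: internal mesh, same direction → CCW.
shaft IV → the spindle: external mesh, 1 reversal → CW.
3 reversals in total — an odd number — so the spindle turns opposite to the motor.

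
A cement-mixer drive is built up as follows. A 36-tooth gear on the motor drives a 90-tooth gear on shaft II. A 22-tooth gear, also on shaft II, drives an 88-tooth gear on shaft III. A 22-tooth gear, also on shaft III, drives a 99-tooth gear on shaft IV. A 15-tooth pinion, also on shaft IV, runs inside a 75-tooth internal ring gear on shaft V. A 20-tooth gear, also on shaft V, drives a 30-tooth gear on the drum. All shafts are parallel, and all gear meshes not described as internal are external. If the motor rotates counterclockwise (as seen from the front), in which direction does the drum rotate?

the motor → shaft II: external mesh, 1 reversal → CW.
shaft II → shaft III: external mesh, 1 reversal → CCW.
shaft III → shaft IV: external mesh, 1 reversal → CW.
shaft IV → shaft V: internal mesh, same direction → CW.
shaft V → the drum: external mesh, 1 reversal → CCW.
4 reversals in total — an even number — so the drum turns the same way as the motor.

counterclockwise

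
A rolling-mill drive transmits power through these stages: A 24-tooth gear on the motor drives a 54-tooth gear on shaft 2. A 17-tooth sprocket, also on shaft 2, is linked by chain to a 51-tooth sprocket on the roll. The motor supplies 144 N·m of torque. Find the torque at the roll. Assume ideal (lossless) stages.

972 N·m

gear mesh 54/24 = 2.25 → τ = 144·2.25 = 324 N·m
chain 51/17 = 3 → τ = 324·3 = 972 N·m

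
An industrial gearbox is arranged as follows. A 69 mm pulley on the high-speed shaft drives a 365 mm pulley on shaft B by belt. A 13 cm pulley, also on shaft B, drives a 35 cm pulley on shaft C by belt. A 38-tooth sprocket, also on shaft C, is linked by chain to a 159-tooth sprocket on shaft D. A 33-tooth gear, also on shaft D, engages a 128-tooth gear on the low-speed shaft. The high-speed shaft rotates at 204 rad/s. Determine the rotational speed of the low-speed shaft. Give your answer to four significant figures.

the high-speed shaft → shaft B (belt, 365/69): 204 ÷ 5.2899 = 38.564 rad/s
shaft B → shaft C (belt, 35/13): 38.564 ÷ 2.6923 = 14.324 rad/s
shaft C → shaft D (chain, 159/38): 14.324 ÷ 4.1842 = 3.4233 rad/s
shaft D → the low-speed shaft (gear mesh, 128/33): 3.4233 ÷ 3.8788 = 0.88258 rad/s

0.8826 rad/s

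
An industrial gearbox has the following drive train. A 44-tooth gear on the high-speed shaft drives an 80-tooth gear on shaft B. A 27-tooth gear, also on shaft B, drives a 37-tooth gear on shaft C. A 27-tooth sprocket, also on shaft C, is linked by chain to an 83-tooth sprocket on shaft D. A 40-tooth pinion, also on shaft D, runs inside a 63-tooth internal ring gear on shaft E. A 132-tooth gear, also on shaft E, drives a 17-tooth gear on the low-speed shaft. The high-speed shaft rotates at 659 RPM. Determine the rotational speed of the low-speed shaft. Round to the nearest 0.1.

Gear mesh: ratio = 80/44 = 1.8182, so shaft B turns at 659 / 1.8182 = 362.45 RPM.
Gear mesh: ratio = 37/27 = 1.3704, so shaft C turns at 362.45 / 1.3704 = 264.49 RPM.
Chain: ratio = 83/27 = 3.0741, so shaft D turns at 264.49 / 3.0741 = 86.039 RPM.
Internal gear: ratio = 63/40 = 1.575, so shaft E turns at 86.039 / 1.575 = 54.628 RPM.
Gear mesh: ratio = 17/132 = 0.12879, so the low-speed shaft turns at 54.628 / 0.12879 = 424.17 RPM.

424.2 RPM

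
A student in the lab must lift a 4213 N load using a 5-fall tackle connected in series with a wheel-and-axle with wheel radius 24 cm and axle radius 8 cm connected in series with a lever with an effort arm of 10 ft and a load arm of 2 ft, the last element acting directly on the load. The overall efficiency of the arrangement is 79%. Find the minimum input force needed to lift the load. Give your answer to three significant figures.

71.1 N

Block-and-tackle MA = number of supporting rope parts = 5.
Wheel-and-axle MA = R/r = 24/8 = 3.
Lever MA = effort arm / load arm = 10/2 = 5.
Combined ideal MA = 5 × 3 × 5 = 75.
Actual MA = 75 × 0.79 = 59.25.
Effort = load / actual MA = 4213 / 59.25 = 71.105 N.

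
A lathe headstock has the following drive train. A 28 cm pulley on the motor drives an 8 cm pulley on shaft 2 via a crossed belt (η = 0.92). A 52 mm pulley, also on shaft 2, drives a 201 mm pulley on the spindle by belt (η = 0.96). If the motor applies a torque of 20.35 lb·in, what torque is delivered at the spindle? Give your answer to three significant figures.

19.8 lb·in

belt 8/28 = 0.28571 → τ = 20.35·0.28571·0.92 = 5.3491 lb·in
belt 201/52 = 3.8654 → τ = 5.3491·3.8654·0.96 = 19.849 lb·in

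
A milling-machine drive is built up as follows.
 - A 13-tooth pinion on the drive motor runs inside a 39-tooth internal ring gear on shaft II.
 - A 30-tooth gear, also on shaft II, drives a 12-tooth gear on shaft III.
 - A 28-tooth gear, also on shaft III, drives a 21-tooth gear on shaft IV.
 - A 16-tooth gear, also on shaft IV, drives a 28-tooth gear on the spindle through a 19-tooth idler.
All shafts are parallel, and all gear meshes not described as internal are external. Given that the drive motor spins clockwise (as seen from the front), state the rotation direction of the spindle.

the drive motor → shaft II: internal mesh, same direction → CW.
shaft II → shaft III: external mesh, 1 reversal → CCW.
shaft III → shaft IV: external mesh, 1 reversal → CW.
shaft IV → the spindle: driver → idler → driven is 2 external meshes, 2 reversals → CW.
4 reversals in total — an even number — so the spindle turns the same way as the drive motor.

clockwise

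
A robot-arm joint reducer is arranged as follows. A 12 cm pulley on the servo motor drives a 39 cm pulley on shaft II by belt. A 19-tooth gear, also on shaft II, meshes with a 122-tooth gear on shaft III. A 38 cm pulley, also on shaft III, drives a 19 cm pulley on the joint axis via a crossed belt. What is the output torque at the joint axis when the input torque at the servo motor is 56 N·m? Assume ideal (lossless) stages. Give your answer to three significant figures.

After the belt (39/12): 56 × 3.25 = 182 N·m
After the gear mesh (122/19): 182 × 6.4211 = 1168.6 N·m
After the belt (19/38): 1168.6 × 0.5 = 584.32 N·m

584 N·m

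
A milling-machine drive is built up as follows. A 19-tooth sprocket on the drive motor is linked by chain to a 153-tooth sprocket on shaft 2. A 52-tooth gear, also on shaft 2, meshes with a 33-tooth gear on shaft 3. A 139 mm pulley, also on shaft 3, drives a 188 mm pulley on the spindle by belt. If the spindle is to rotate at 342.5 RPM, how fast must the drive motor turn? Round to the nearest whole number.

Overall ratio R = 8.0526 × 0.63462 × 1.3525 = 6.9118.
Required input speed = output speed × R = 342.5 × 6.9118 = 2367.3 RPM.

2367 RPM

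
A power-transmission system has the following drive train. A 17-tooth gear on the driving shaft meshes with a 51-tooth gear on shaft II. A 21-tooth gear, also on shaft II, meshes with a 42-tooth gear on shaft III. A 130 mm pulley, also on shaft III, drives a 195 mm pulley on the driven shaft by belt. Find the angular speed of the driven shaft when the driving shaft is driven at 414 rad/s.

gear mesh 51/17 = 3 → 414/3 = 138 rad/s
gear mesh 42/21 = 2 → 138/2 = 69 rad/s
belt 195/130 = 1.5 → 69/1.5 = 46 rad/s

46 rad/s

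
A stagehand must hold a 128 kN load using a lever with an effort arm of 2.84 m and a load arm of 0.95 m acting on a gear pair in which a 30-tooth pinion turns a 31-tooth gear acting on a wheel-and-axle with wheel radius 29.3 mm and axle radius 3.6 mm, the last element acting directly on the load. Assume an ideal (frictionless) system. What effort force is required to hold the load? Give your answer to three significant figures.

Lever MA = effort arm / load arm = 2.84/0.95 = 2.9895.
Gear pair MA = 31/30 = 1.0333.
Wheel-and-axle MA = R/r = 29.3/3.6 = 8.1389.
Combined ideal MA = 2.9895 × 1.0333 × 8.1389 = 25.142.
Effort = load / MA = 128 / 25.142 = 5.0911 kN.

5.09 kN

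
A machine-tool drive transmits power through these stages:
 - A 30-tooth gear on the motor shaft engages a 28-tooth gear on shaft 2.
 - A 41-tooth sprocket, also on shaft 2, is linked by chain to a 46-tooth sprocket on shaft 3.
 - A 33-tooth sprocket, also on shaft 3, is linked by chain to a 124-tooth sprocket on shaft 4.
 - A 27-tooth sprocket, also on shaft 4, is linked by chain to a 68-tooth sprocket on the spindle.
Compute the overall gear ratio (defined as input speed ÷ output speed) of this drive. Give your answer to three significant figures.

Each stage contributes driven/driver: gear mesh 28/30 = 0.93333, chain 46/41 = 1.122, chain 124/33 = 3.7576, chain 68/27 = 2.5185.
Overall: 0.93333 × 1.122 × 3.7576 × 2.5185 = 9.9098.

9.91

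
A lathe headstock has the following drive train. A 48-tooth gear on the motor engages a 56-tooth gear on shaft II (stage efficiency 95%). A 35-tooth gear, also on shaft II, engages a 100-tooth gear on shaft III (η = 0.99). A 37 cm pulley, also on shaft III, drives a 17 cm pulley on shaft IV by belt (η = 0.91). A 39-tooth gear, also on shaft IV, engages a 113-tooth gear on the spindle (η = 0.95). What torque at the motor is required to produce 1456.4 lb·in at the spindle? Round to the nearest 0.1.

403.7 lb·in

Overall ratio R = 1.1667 × 2.8571 × 0.45946 × 2.8974 = 4.4375; overall efficiency η = 0.95 × 0.99 × 0.91 × 0.95 = 0.8131.
Input torque = output torque / (R × η) = 1456.4 / (4.4375 × 0.8131) = 403.66 lb·in.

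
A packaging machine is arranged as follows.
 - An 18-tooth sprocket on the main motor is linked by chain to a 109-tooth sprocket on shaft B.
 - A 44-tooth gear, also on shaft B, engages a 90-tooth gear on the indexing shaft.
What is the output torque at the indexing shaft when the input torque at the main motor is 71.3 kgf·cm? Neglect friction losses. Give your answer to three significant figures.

883 kgf·cm

After the chain (109/18): 71.3 × 6.0556 = 431.76 kgf·cm
After the gear mesh (90/44): 431.76 × 2.0455 = 883.15 kgf·cm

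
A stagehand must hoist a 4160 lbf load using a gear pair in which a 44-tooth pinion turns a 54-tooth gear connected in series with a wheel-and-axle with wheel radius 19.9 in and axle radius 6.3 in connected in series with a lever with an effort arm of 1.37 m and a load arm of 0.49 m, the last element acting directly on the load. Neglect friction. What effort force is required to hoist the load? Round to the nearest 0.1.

Gear pair MA = 54/44 = 1.2273.
Wheel-and-axle MA = R/r = 19.9/6.3 = 3.1587.
Lever MA = effort arm / load arm = 1.37/0.49 = 2.7959.
Combined ideal MA = 1.2273 × 3.1587 × 2.7959 = 10.839.
Effort = load / MA = 4160 / 10.839 = 383.81 lbf.

383.8 lbf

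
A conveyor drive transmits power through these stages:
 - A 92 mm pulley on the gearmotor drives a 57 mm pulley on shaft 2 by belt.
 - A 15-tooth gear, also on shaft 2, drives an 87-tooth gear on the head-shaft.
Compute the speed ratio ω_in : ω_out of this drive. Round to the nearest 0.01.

3.59

Each stage contributes driven/driver: belt 57/92 = 0.61957, gear mesh 87/15 = 5.8.
Overall: 0.61957 × 5.8 = 3.5935.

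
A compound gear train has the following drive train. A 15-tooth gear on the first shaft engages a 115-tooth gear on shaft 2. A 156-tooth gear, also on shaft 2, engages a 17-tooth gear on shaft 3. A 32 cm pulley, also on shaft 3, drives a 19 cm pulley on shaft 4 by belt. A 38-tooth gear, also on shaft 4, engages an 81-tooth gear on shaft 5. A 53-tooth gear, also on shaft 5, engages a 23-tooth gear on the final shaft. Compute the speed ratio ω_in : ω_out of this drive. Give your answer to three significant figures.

0.459

Each stage contributes driven/driver: gear mesh 115/15 = 7.6667, gear mesh 17/156 = 0.10897, belt 19/32 = 0.59375, gear mesh 81/38 = 2.1316, gear mesh 23/53 = 0.43396.
Overall: 7.6667 × 0.10897 × 0.59375 × 2.1316 × 0.43396 = 0.45887.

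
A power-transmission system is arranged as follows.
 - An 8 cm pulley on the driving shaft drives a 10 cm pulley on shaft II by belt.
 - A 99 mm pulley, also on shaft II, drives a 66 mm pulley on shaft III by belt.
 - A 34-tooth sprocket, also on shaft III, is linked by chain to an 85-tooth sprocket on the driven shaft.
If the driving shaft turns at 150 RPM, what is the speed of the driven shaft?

72 RPM

belt 10/8 = 1.25 → 150/1.25 = 120 RPM
belt 66/99 = 0.66667 → 120/0.66667 = 180 RPM
chain 85/34 = 2.5 → 180/2.5 = 72 RPM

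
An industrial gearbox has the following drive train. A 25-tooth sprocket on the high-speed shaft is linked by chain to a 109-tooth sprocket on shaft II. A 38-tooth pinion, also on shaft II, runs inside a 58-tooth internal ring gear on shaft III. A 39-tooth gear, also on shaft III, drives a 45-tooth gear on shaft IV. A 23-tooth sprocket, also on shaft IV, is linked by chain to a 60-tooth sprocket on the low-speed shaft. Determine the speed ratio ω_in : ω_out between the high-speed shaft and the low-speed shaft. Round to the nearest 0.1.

Each stage contributes driven/driver: chain 109/25 = 4.36, internal gear 58/38 = 1.5263, gear mesh 45/39 = 1.1538, chain 60/23 = 2.6087.
Overall: 4.36 × 1.5263 × 1.1538 × 2.6087 = 20.031.

20.0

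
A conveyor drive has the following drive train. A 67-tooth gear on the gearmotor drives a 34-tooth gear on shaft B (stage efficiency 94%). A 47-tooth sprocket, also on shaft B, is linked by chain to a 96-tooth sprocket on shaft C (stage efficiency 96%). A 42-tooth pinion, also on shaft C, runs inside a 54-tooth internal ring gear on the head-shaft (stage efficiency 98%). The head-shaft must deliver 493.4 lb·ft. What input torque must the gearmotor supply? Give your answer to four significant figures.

418.7 lb·ft

Overall ratio R = 0.50746 × 2.0426 × 1.2857 = 1.3327; overall efficiency η = 0.94 × 0.96 × 0.98 = 0.8844.
Input torque = output torque / (R × η) = 493.4 / (1.3327 × 0.8844) = 418.65 lb·ft.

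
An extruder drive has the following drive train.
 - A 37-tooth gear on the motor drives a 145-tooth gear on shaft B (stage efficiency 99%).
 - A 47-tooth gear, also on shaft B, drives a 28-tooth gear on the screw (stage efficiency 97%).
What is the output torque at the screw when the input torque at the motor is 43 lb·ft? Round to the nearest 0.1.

After the gear mesh (145/37): 43 × 3.9189 × 0.99 = 166.83 lb·ft
After the gear mesh (28/47): 166.83 × 0.59574 × 0.97 = 96.406 lb·ft

96.4 lb·ft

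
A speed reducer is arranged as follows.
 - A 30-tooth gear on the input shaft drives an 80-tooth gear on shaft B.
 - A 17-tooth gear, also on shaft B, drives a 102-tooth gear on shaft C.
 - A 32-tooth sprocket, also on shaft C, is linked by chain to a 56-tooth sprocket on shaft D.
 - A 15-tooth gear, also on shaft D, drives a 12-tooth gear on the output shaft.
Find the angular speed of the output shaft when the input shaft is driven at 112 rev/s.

gear mesh 80/30 = 2.6667 → 112/2.6667 = 42 rev/s
gear mesh 102/17 = 6 → 42/6 = 7 rev/s
chain 56/32 = 1.75 → 7/1.75 = 4 rev/s
gear mesh 12/15 = 0.8 → 4/0.8 = 5 rev/s

5 rev/s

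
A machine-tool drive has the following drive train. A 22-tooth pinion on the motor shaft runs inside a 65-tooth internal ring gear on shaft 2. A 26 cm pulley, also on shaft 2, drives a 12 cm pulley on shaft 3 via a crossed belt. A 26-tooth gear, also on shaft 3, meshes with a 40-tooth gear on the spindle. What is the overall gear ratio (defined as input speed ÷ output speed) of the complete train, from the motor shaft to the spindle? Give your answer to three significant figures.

2.10

Each stage contributes driven/driver: internal gear 65/22 = 2.9545, belt 12/26 = 0.46154, gear mesh 40/26 = 1.5385.
Overall: 2.9545 × 0.46154 × 1.5385 = 2.0979.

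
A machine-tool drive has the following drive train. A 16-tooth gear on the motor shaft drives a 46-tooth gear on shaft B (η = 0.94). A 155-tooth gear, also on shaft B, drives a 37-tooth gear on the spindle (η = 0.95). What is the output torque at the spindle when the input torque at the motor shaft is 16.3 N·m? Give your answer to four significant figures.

After the gear mesh (46/16): 16.3 × 2.875 × 0.94 = 44.051 N·m
After the gear mesh (37/155): 44.051 × 0.23871 × 0.95 = 9.9896 N·m

9.990 N·m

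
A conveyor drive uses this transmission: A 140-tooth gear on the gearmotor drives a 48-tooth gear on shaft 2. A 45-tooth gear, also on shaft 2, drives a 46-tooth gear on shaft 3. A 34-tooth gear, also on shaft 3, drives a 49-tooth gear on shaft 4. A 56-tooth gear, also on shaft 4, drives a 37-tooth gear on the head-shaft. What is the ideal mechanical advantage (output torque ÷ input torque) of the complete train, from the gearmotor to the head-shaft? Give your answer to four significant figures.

Each stage contributes driven/driver: gear mesh 48/140 = 0.34286, gear mesh 46/45 = 1.0222, gear mesh 49/34 = 1.4412, gear mesh 37/56 = 0.66071.
Overall: 0.34286 × 1.0222 × 1.4412 × 0.66071 = 0.33373.

0.3337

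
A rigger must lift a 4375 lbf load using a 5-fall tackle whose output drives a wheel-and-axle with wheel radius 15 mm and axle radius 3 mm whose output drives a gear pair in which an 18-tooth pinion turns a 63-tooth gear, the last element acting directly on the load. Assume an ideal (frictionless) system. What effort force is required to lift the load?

50 lbf

Block-and-tackle MA = number of supporting rope parts = 5.
Wheel-and-axle MA = R/r = 15/3 = 5.
Gear pair MA = 63/18 = 3.5.
Combined ideal MA = 5 × 5 × 3.5 = 87.5.
Effort = load / MA = 4375 / 87.5 = 50 lbf.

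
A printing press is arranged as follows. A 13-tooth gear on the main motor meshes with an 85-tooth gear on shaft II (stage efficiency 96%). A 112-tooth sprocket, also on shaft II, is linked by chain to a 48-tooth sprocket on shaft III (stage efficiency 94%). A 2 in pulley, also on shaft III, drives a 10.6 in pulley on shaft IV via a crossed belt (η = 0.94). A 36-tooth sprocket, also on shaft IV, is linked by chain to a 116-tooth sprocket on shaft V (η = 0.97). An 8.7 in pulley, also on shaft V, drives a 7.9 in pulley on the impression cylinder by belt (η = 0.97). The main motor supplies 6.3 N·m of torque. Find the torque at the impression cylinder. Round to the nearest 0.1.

After the gear mesh (85/13): 6.3 × 6.5385 × 0.96 = 39.545 N·m
After the chain (48/112): 39.545 × 0.42857 × 0.94 = 15.931 N·m
After the belt (10.6/2): 15.931 × 5.3 × 0.94 = 79.367 N·m
After the chain (116/36): 79.367 × 3.2222 × 0.97 = 248.07 N·m
After the belt (7.9/8.7): 248.07 × 0.90805 × 0.97 = 218.5 N·m

218.5 N·m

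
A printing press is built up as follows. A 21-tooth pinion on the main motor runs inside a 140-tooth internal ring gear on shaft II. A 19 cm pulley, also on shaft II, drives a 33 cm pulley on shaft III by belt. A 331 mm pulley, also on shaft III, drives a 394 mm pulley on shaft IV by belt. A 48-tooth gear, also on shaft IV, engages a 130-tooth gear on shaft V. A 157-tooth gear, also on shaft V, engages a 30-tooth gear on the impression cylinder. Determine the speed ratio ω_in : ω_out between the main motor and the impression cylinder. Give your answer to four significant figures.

7.133

Each stage contributes driven/driver: internal gear 140/21 = 6.6667, belt 33/19 = 1.7368, belt 394/331 = 1.1903, gear mesh 130/48 = 2.7083, gear mesh 30/157 = 0.19108.
Overall: 6.6667 × 1.7368 × 1.1903 × 2.7083 × 0.19108 = 7.1328.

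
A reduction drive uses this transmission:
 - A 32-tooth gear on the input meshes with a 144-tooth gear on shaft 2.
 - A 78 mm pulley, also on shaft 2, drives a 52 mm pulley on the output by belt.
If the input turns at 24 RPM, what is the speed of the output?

8 RPM

Gear mesh: ratio = 144/32 = 4.5, so shaft 2 turns at 24 / 4.5 = 5.3333 RPM.
Belt: ratio = 52/78 = 0.66667, so the output turns at 5.3333 / 0.66667 = 8 RPM.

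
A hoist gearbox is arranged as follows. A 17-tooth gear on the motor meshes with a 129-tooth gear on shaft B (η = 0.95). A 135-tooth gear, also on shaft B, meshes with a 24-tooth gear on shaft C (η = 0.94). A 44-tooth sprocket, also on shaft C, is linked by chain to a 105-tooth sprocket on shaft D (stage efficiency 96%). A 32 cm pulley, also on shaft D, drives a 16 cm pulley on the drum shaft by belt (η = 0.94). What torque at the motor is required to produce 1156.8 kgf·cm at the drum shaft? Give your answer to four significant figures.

Overall ratio R = 7.5882 × 0.17778 × 2.3864 × 0.5 = 1.6096; overall efficiency η = 0.95 × 0.94 × 0.96 × 0.94 = 0.8058.
Input torque = output torque / (R × η) = 1156.8 / (1.6096 × 0.8058) = 891.83 kgf·cm.

891.8 kgf·cm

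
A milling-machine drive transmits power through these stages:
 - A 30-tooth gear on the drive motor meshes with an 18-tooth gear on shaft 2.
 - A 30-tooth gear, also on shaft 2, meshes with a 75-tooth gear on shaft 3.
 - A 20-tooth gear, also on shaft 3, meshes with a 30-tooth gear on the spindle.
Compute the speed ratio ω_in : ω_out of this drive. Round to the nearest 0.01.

Each stage contributes driven/driver: gear mesh 18/30 = 0.6, gear mesh 75/30 = 2.5, gear mesh 30/20 = 1.5.
Overall: 0.6 × 2.5 × 1.5 = 2.25.

2.25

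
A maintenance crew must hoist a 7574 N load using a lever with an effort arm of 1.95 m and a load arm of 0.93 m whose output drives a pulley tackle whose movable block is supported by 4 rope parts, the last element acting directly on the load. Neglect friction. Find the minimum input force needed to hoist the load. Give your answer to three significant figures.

903 N

Lever MA = effort arm / load arm = 1.95/0.93 = 2.0968.
Block-and-tackle MA = number of supporting rope parts = 4.
Combined ideal MA = 2.0968 × 4 = 8.3871.
Effort = load / MA = 7574 / 8.3871 = 903.05 N.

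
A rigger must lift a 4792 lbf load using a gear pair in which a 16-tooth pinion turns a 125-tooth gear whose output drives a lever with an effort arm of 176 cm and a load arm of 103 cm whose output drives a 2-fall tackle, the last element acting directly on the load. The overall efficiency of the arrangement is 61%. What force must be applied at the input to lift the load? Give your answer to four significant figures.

294.2 lbf

Gear pair MA = 125/16 = 7.8125.
Lever MA = effort arm / load arm = 176/103 = 1.7087.
Block-and-tackle MA = number of supporting rope parts = 2.
Combined ideal MA = 7.8125 × 1.7087 × 2 = 26.699.
Actual MA = 26.699 × 0.61 = 16.286.
Effort = load / actual MA = 4792 / 16.286 = 294.23 lbf.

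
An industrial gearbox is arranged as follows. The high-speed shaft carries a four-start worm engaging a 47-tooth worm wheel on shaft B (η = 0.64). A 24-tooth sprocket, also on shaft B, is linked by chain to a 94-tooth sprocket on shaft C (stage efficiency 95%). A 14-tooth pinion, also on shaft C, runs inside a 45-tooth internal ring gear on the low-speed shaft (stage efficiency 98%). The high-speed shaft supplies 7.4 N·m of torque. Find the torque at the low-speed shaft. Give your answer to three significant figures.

worm 47/4 = 11.75 → τ = 7.4·11.75·0.64 = 55.648 N·m
chain 94/24 = 3.9167 → τ = 55.648·3.9167·0.95 = 207.06 N·m
internal gear 45/14 = 3.2143 → τ = 207.06·3.2143·0.98 = 652.23 N·m

652 N·m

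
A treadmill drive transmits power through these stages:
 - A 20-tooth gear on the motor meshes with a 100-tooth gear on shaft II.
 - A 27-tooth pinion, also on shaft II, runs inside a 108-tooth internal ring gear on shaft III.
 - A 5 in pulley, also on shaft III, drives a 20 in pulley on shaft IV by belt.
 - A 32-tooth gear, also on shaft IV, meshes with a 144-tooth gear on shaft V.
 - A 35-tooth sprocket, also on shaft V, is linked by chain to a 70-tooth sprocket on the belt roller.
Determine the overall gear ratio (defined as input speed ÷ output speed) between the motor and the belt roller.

720

Each stage contributes driven/driver: gear mesh 100/20 = 5, internal gear 108/27 = 4, belt 20/5 = 4, gear mesh 144/32 = 4.5, chain 70/35 = 2.
Overall: 5 × 4 × 4 × 4.5 × 2 = 720.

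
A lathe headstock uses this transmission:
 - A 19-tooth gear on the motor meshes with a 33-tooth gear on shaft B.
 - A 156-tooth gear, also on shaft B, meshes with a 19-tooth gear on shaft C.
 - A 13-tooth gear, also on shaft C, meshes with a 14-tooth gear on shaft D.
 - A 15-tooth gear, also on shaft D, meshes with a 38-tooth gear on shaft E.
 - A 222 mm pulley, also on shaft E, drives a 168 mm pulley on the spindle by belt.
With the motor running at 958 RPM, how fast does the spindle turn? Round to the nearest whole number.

2194 RPM

Gear mesh: ratio = 33/19 = 1.7368, so shaft B turns at 958 / 1.7368 = 551.58 RPM.
Gear mesh: ratio = 19/156 = 0.12179, so shaft C turns at 551.58 / 0.12179 = 4528.7 RPM.
Gear mesh: ratio = 14/13 = 1.0769, so shaft D turns at 4528.7 / 1.0769 = 4205.2 RPM.
Gear mesh: ratio = 38/15 = 2.5333, so shaft E turns at 4205.2 / 2.5333 = 1660 RPM.
Belt: ratio = 168/222 = 0.75676, so the spindle turns at 1660 / 0.75676 = 2193.5 RPM.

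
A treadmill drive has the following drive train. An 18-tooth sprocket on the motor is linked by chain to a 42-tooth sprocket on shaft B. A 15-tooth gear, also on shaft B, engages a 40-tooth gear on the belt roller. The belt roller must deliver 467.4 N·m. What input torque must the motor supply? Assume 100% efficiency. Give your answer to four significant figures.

Overall ratio R = 2.3333 × 2.6667 = 6.2222.
Input torque = output torque / R = 467.4 / 6.2222 = 75.118 N·m.

75.12 N·m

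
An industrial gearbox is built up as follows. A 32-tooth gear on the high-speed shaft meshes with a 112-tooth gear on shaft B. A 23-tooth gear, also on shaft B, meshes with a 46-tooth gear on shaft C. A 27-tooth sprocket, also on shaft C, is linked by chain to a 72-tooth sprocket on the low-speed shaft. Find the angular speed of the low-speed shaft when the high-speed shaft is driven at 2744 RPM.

the high-speed shaft → shaft B (gear mesh, 112/32): 2744 ÷ 3.5 = 784 RPM
shaft B → shaft C (gear mesh, 46/23): 784 ÷ 2 = 392 RPM
shaft C → the low-speed shaft (chain, 72/27): 392 ÷ 2.6667 = 147 RPM

147 RPM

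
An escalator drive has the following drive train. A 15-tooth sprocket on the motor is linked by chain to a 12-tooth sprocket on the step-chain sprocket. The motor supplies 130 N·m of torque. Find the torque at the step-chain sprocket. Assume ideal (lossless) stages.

Chain: ratio = 12/15 = 0.8; torque at the step-chain sprocket = 130 × 0.8 = 104 N·m.

104 N·m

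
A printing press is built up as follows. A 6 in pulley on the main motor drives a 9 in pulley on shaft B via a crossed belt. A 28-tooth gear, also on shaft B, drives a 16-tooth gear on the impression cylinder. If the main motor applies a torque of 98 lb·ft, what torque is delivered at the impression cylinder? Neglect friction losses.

84 lb·ft

belt 9/6 = 1.5 → τ = 98·1.5 = 147 lb·ft
gear mesh 16/28 = 0.57143 → τ = 147·0.57143 = 84 lb·ft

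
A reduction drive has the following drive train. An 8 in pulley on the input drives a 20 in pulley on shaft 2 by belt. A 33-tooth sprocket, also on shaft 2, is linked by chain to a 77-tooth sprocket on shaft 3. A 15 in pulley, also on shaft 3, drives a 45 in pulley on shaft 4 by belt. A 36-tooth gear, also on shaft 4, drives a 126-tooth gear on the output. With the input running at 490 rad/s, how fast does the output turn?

Belt: ratio = 20/8 = 2.5, so shaft 2 turns at 490 / 2.5 = 196 rad/s.
Chain: ratio = 77/33 = 2.3333, so shaft 3 turns at 196 / 2.3333 = 84 rad/s.
Belt: ratio = 45/15 = 3, so shaft 4 turns at 84 / 3 = 28 rad/s.
Gear mesh: ratio = 126/36 = 3.5, so the output turns at 28 / 3.5 = 8 rad/s.

8 rad/s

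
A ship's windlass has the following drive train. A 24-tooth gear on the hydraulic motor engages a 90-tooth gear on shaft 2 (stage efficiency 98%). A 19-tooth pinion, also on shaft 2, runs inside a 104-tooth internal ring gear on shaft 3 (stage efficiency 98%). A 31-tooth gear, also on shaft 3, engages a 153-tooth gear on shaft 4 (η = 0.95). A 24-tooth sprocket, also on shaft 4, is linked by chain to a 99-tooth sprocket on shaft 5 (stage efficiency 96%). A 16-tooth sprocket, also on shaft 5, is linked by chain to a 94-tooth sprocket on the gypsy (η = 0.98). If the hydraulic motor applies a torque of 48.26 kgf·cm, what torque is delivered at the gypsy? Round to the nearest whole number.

gear mesh 90/24 = 3.75 → τ = 48.26·3.75·0.98 = 177.36 kgf·cm
internal gear 104/19 = 5.4737 → τ = 177.36·5.4737·0.98 = 951.37 kgf·cm
gear mesh 153/31 = 4.9355 → τ = 951.37·4.9355·0.95 = 4460.7 kgf·cm
chain 99/24 = 4.125 → τ = 4460.7·4.125·0.96 = 17664 kgf·cm
chain 94/16 = 5.875 → τ = 17664·5.875·0.98 = 1.017e+05 kgf·cm

101703 kgf·cm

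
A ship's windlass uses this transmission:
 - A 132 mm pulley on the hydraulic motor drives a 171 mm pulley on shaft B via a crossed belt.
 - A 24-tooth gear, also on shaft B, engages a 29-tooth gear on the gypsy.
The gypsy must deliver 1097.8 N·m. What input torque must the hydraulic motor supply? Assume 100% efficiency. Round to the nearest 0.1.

701.3 N·m

Overall ratio R = 1.2955 × 1.2083 = 1.5653.
Input torque = output torque / R = 1097.8 / 1.5653 = 701.32 N·m.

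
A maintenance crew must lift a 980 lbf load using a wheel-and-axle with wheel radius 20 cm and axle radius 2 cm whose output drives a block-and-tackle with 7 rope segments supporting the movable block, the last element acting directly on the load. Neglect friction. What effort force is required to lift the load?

Wheel-and-axle MA = R/r = 20/2 = 10.
Block-and-tackle MA = number of supporting rope parts = 7.
Combined ideal MA = 10 × 7 = 70.
Effort = load / MA = 980 / 70 = 14 lbf.

14 lbf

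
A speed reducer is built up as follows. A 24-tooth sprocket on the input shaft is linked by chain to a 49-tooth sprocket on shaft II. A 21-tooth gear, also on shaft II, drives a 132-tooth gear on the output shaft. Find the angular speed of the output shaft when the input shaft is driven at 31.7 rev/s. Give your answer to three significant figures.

2.47 rev/s

Chain: ratio = 49/24 = 2.0417, so shaft II turns at 31.7 / 2.0417 = 15.527 rev/s.
Gear mesh: ratio = 132/21 = 6.2857, so the output shaft turns at 15.527 / 6.2857 = 2.4701 rev/s.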